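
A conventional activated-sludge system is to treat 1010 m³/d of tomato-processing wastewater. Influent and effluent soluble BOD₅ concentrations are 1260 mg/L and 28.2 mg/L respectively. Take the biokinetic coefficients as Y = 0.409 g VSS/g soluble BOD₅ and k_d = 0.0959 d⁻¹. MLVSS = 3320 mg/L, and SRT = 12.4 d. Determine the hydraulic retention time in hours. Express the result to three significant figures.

τ ≈ 20.6 h

Steady-state biomass mass balance: V·X·(1 + k_d·θ_c) = Y·Q·(S₀ − S)·θ_c, so V = 0.409 × 1010 × (1260 − 28.2) × 12.4 / [3320 × (1 + 0.0959 × 12.4)] = 6.31×10^6 / 7268 = 868.1 m³.
HRT = V/Q = 868.1 m³ / 1010 m³·d⁻¹ = 0.8595 d × 24 = 20.63 h.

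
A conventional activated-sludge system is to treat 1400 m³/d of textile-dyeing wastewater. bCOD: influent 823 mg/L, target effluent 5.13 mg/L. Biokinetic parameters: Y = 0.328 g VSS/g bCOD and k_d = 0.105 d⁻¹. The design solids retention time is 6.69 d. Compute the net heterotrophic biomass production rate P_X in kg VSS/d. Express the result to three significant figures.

Y_obs = Y / (1 + k_d θ_c) = 0.328 / (1 + 0.105 × 6.69) = 0.328 / 1.702 = 0.1927.
Mass of bCOD removed per day: Q(S₀ − S) = 1400 × 817.9 g/m³ = 1145 kg/d.
Net biomass production P_X = Y_obs × Q·(S₀ − S) = 0.1927 × 1145 = 220.6 kg VSS/d.

P_X ≈ 221 kg VSS/d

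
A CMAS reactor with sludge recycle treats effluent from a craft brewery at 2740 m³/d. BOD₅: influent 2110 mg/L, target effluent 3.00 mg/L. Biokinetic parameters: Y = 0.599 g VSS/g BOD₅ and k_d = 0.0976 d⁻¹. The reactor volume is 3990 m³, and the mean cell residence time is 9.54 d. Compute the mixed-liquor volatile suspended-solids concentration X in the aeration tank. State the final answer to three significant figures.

X = Y·Q·ΔS·θ_c / [V·(1 + k_d θ_c)] = 0.599 × 2740 × (2110 − 3.00) × 9.54 / [3990 × (1 + 0.0976 × 9.54)] = 4282 mg/L.

X ≈ 4280 mg/L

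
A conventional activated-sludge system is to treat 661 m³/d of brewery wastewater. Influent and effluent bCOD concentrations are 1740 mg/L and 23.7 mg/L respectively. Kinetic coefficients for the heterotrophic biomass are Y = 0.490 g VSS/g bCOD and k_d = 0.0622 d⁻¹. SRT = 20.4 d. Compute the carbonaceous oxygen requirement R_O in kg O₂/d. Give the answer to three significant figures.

R_O ≈ 787 kg O₂/d

Correct the yield for decay: Y_obs = Y/(1 + k_d θ_c) = 0.490 / (1 + 0.0622 × 20.4) = 0.490 / 2.269 = 0.2160.
Q·(S₀ − S) = 661 × (1740 − 23.7) × 10⁻³ = 1134 kg/d removed.
Biomass synthesised: P_X = Y_obs × 1134 = 245.0 kg VSS/d.
R_O = Q·ΔS − 1.42 P_X = 1134 − 347.9 = 786.6 kg O₂/d.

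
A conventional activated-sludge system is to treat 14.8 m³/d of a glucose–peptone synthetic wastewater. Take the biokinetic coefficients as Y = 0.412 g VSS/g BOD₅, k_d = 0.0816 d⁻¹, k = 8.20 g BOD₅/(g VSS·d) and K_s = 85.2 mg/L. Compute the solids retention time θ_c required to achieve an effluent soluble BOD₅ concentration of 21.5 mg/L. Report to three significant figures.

θ_c ≈ 1.67 d

From 1/θ_c = Y·k·S/(K_s + S) − k_d: Y·k·S/(K_s+S) = 0.412 × 8.20 × 21.5 / (85.2 + 21.5) = 0.6807 d⁻¹.
θ_c = 1/(μ − k_d) = 1/(0.6807 − 0.0816) = 1/0.5991 = 1.669 d.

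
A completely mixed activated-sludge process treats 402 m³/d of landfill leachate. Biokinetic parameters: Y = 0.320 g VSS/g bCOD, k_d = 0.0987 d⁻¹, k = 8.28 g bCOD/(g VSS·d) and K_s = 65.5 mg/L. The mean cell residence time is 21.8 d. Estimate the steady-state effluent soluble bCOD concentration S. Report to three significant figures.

Effluent substrate depends only on kinetics and SRT: S = K_s(1 + k_d θ_c) / [θ_c(Yk − k_d) − 1] = 65.5 × (1 + 0.0987 × 21.8) / [21.8 × (0.320 × 8.28 − 0.0987) − 1] = 206.4 / 54.61 = 3.780 mg/L.

S ≈ 3.78 mg/L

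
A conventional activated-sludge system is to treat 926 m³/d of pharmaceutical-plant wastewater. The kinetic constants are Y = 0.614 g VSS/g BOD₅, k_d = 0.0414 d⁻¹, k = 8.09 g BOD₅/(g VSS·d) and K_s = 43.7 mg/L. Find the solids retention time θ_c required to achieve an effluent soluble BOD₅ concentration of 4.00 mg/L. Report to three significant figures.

θ_c ≈ 2.67 d

Specific growth rate at S = 4.00 mg/L: μ = YkS/(K_s+S) = 0.614·8.09·4.00/(43.7+4.00) = 0.4165 d⁻¹.
θ_c = 1/(μ − k_d) = 1/(0.4165 − 0.0414) = 1/0.3751 = 2.666 d.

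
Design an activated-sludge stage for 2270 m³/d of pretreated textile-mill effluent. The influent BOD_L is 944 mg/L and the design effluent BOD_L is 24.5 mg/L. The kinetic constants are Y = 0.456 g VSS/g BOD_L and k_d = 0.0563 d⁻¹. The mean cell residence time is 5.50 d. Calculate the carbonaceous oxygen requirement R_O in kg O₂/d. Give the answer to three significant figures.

The observed yield is Y_obs = Y/(1 + k_d·θ_c) = 0.456 / (1 + 0.0563 × 5.50) = 0.456 / 1.310 = 0.3482 g VSS per g BOD_L removed.
Mass of BOD_L removed per day: Q(S₀ − S) = 2270 × 919.5 g/m³ = 2087 kg/d.
P_X = Y_obs·Q·(S₀ − S) = 0.3482 × 2087 = 726.8 kg VSS/d.
Carbonaceous O₂ demand = substrate oxidised − cell-mass equivalent = 2087 − 1.42 × 726.8 = 1055 kg O₂/d.

R_O ≈ 1060 kg O₂/d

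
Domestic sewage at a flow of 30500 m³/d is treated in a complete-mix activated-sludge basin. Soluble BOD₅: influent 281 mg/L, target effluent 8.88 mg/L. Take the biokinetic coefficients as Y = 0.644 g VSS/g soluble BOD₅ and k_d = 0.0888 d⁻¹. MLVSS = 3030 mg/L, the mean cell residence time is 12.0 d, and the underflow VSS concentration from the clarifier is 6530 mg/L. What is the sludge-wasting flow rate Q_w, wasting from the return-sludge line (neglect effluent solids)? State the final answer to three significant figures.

Q_w ≈ 396 m³/d

Steady-state biomass mass balance: V·X·(1 + k_d·θ_c) = Y·Q·(S₀ − S)·θ_c, so V = 0.644 × 30500 × (281 − 8.88) × 12.0 / [3030 × (1 + 0.0888 × 12.0)] = 6.41×10^7 / 6259 = 10248 m³.
Q_w = (V·X)/(θ_c X_r) = 10248 × 3030 / (12.0 × 6530) = 396.3 m³/d.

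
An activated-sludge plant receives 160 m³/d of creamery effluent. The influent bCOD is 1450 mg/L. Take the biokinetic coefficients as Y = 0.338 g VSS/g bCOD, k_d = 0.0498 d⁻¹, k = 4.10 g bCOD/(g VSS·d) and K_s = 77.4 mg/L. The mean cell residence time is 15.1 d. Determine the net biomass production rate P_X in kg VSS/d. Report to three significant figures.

From the Monod/SRT balance for a CMAS, S = K_s·(1+k_d θ_c)/[θ_c·(Y k − k_d) − 1] = 77.4 × (1 + 0.0498 × 15.1) / [15.1 × (0.338 × 4.10 − 0.0498) − 1] = 135.6 / 19.17 = 7.072 mg/L.
Correct the yield for decay: Y_obs = Y/(1 + k_d θ_c) = 0.338 / (1 + 0.0498 × 15.1) = 0.338 / 1.752 = 0.1929.
Substrate removed = Q·(S₀ − S) = 160 m³/d × (1450 − 7.07) g/m³ = 2.31×10^5 g/d = 230.9 kg/d.
P_X = Y_obs · Q(S₀ − S) = 0.1929 × 230.9 = 44.54 kg VSS/d.

P_X ≈ 44.5 kg VSS/d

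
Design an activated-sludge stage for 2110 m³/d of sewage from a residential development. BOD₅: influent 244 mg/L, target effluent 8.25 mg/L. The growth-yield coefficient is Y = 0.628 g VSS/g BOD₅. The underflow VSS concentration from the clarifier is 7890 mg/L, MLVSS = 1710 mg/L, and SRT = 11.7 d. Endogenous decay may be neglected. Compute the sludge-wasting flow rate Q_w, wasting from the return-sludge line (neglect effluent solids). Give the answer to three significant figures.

Biomass mass balance (decay neglected): V·X = Y·Q·(S₀ − S)·θ_c, so V = 0.628 × 2110 × (244 − 8.25) × 11.7 / 1710 = 2137 m³.
Wasting from the return line (neglecting effluent solids): Q_w = V·X / (θ_c·X_r) = 2137 × 1710 / (11.7 × 7890) = 39.59 m³/d.

Q_w ≈ 39.6 m³/d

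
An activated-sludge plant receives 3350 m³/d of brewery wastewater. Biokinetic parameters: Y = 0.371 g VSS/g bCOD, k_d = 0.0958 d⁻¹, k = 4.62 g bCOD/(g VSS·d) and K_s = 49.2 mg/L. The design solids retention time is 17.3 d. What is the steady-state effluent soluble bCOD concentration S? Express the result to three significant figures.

S ≈ 4.84 mg/L

For a completely mixed reactor with recycle the Lawrence–McCarty relation gives S = K_s·(1 + k_d·θ_c) / [θ_c·(Y·k − k_d) − 1] = 49.2 × (1 + 0.0958 × 17.3) / [17.3 × (0.371 × 4.62 − 0.0958) − 1] = 130.7 / 27.00 = 4.843 mg/L.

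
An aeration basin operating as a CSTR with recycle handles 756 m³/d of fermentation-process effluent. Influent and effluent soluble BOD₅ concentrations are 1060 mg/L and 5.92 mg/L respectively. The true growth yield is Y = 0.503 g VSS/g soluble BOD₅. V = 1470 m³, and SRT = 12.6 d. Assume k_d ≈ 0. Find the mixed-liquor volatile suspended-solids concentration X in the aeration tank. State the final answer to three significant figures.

X = Y·Q·ΔS·θ_c / V = 0.503 × 756 × (1060 − 5.92) × 12.6 / 1470 = 3436 mg/L.

X ≈ 3440 mg/L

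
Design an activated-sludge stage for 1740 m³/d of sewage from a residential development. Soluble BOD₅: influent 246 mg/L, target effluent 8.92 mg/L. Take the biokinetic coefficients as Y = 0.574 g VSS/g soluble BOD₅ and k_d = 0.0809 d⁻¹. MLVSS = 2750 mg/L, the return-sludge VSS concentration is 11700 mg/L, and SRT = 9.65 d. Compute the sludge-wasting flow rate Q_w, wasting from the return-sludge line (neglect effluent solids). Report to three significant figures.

Steady-state biomass mass balance: V·X·(1 + k_d·θ_c) = Y·Q·(S₀ − S)·θ_c, so V = 0.574 × 1740 × (246 − 8.92) × 9.65 / [2750 × (1 + 0.0809 × 9.65)] = 2.28×10^6 / 4897 = 466.6 m³.
θ_c = V·X/(Q_w·X_r) when wasting from the recycle, so Q_w = V·X/(θ_c·X_r) = 466.6 × 2750 / (9.65 × 11700) = 11.37 m³/d.

Q_w ≈ 11.4 m³/d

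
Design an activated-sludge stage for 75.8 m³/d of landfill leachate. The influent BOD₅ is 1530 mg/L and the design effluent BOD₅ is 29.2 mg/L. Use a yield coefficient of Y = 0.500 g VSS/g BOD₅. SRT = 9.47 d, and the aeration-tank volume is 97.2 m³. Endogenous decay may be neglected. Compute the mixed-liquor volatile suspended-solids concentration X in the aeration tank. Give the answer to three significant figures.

X ≈ 5540 mg/L

From V·X = Y·Q·(S₀ − S)·θ_c (decay neglected): X = 0.500 × 75.8 × (1530 − 29.2) × 9.47 / 97.2 = 5542 mg/L.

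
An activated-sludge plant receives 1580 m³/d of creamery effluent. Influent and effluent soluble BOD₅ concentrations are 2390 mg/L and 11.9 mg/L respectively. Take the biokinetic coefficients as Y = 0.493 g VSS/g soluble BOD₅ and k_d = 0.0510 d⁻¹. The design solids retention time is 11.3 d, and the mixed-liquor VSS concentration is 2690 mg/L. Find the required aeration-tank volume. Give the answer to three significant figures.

Steady-state biomass mass balance: V·X·(1 + k_d·θ_c) = Y·Q·(S₀ − S)·θ_c, so V = 0.493 × 1580 × (2390 − 11.9) × 11.3 / [2690 × (1 + 0.0510 × 11.3)] = 2.09×10^7 / 4240 = 4937 m³.

V ≈ 4940 m³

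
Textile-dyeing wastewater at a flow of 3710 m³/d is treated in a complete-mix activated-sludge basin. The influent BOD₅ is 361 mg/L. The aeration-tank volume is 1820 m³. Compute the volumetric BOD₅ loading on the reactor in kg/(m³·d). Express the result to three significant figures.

L_v ≈ 0.736 kg BOD₅/(m³·d)

Volumetric loading L_v = Q·S₀ / V = 3710 × 361 g/m³ / 1820 m³ = 735.9 g/(m³·d) = 0.7359 kg BOD₅/(m³·d).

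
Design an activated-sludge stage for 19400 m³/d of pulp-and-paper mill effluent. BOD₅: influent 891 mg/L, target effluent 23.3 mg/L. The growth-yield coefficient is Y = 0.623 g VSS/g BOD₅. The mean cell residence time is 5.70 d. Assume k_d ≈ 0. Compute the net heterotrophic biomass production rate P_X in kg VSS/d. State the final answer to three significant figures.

With endogenous decay neglected, the observed yield equals the true yield: Y_obs = Y = 0.623 g VSS/g BOD₅.
Q·(S₀ − S) = 19400 × (891 − 23.3) × 10⁻³ = 16833 kg/d removed.
P_X = Y_obs · Q(S₀ − S) = 0.6230 × 16833 = 10487 kg VSS/d.

P_X ≈ 10500 kg VSS/d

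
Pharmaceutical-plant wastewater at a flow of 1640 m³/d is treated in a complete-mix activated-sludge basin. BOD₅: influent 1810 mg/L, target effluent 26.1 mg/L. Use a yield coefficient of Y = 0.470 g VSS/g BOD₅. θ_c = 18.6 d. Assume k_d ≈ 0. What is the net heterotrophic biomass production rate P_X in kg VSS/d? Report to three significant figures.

P_X ≈ 1380 kg VSS/d

With endogenous decay neglected, the observed yield equals the true yield: Y_obs = Y = 0.470 g VSS/g BOD₅.
ΔS = 1810 − 26.1 = 1784 mg/L, so the substrate removal rate is 1640 × 1784/1000 = 2926 kg BOD₅/d.
So the net sludge growth is P_X = 0.4700 × 2926 = 1375 kg VSS/d.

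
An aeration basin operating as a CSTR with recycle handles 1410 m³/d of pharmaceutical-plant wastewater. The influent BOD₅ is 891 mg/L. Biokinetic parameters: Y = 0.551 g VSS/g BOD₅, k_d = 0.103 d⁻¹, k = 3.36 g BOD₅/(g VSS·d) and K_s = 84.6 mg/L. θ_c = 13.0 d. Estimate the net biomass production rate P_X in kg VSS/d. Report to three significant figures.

P_X ≈ 293 kg VSS/d

For a completely mixed reactor with recycle the Lawrence–McCarty relation gives S = K_s·(1 + k_d·θ_c) / [θ_c·(Y·k − k_d) − 1] = 84.6 × (1 + 0.103 × 13.0) / [13.0 × (0.551 × 3.36 − 0.103) − 1] = 197.9 / 21.73 = 9.107 mg/L.
Correct the yield for decay: Y_obs = Y/(1 + k_d θ_c) = 0.551 / (1 + 0.103 × 13.0) = 0.551 / 2.339 = 0.2356.
Substrate removed = Q·(S₀ − S) = 1410 m³/d × (891 − 9.11) g/m³ = 1.24×10^6 g/d = 1243 kg/d.
Net biomass production P_X = Y_obs × Q·(S₀ − S) = 0.2356 × 1243 = 292.9 kg VSS/d.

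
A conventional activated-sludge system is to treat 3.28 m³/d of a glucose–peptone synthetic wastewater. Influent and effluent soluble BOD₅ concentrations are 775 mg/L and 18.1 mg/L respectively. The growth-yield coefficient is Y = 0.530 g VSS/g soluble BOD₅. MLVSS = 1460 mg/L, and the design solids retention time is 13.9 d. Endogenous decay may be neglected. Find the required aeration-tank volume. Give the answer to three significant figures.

With k_d = 0 the design equation reduces to V = Y Q (S₀−S) θ_c / X = 0.530 × 3.28 × (775 − 18.1) × 13.9 / 1460 = 12.53 m³.

V ≈ 12.5 m³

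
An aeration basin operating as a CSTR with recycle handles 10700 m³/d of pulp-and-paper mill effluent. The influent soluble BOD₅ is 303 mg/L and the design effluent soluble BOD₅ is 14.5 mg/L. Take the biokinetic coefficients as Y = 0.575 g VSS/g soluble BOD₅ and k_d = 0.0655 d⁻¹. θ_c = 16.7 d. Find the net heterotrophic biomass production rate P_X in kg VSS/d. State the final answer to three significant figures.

P_X ≈ 848 kg VSS/d

Y_obs = Y / (1 + k_d θ_c) = 0.575 / (1 + 0.0655 × 16.7) = 0.575 / 2.094 = 0.2746.
Q·(S₀ − S) = 10700 × (303 − 14.5) × 10⁻³ = 3087 kg/d removed.
Net biomass production P_X = Y_obs × Q·(S₀ − S) = 0.2746 × 3087 = 847.7 kg VSS/d.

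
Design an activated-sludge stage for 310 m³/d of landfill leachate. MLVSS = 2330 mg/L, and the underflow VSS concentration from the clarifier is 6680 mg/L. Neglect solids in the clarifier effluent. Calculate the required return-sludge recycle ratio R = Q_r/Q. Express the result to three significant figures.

R ≈ 0.536

Mass balance around the secondary clarifier (neglecting effluent solids): R = X / (X_r − X) = 2330 / (6680 − 2330) = 0.5356.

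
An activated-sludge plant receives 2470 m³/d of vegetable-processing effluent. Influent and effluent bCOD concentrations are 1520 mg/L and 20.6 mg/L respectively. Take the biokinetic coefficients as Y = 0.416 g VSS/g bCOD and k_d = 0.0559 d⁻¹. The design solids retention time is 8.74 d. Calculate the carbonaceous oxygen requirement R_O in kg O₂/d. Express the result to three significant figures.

R_O ≈ 2230 kg O₂/d

Y_obs = Y / (1 + k_d θ_c) = 0.416 / (1 + 0.0559 × 8.74) = 0.416 / 1.489 = 0.2795.
Mass of bCOD removed per day: Q(S₀ − S) = 2470 × 1499 g/m³ = 3704 kg/d.
Biomass synthesised: P_X = Y_obs × 3704 = 1035 kg VSS/d.
Carbonaceous O₂ demand = substrate oxidised − cell-mass equivalent = 3704 − 1.42 × 1035 = 2234 kg O₂/d.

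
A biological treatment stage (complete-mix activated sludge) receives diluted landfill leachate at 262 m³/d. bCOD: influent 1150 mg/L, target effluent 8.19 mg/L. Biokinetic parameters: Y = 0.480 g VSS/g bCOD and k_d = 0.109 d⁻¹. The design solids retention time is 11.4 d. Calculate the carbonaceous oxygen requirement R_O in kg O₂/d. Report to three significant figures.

The observed yield is Y_obs = Y/(1 + k_d·θ_c) = 0.480 / (1 + 0.109 × 11.4) = 0.480 / 2.243 = 0.2140 g VSS per g bCOD removed.
Substrate removed = Q·(S₀ − S) = 262 m³/d × (1150 − 8.19) g/m³ = 2.99×10^5 g/d = 299.2 kg/d.
P_X = Y_obs·Q·(S₀ − S) = 0.2140 × 299.2 = 64.03 kg VSS/d.
R_O = Q·(S₀ − S) − 1.42·P_X = 299.2 − 1.42 × 64.03 = 208.2 kg O₂/d.

R_O ≈ 208 kg O₂/d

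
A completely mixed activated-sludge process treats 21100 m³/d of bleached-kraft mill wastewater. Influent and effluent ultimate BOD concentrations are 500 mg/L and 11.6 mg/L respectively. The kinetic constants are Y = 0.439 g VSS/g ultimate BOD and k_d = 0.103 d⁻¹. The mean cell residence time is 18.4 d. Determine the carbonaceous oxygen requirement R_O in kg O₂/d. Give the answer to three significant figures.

R_O ≈ 8090 kg O₂/d

Correct the yield for decay: Y_obs = Y/(1 + k_d θ_c) = 0.439 / (1 + 0.103 × 18.4) = 0.439 / 2.895 = 0.1516.
Substrate removed = Q·(S₀ − S) = 21100 m³/d × (500 − 11.6) g/m³ = 1.03×10^7 g/d = 10305 kg/d.
P_X = Y_obs·Q·(S₀ − S) = 0.1516 × 10305 = 1563 kg VSS/d.
Carbonaceous O₂ demand = substrate oxidised − cell-mass equivalent = 10305 − 1.42 × 1563 = 8086 kg O₂/d.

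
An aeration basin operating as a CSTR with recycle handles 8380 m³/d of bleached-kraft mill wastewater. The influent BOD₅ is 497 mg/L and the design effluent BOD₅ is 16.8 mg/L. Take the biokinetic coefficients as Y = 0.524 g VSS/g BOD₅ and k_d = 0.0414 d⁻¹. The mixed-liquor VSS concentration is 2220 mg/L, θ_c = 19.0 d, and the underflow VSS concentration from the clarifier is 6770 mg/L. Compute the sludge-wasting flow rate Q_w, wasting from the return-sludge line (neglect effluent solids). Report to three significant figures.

Q_w ≈ 174 m³/d

Steady-state biomass mass balance: V·X·(1 + k_d·θ_c) = Y·Q·(S₀ − S)·θ_c, so V = 0.524 × 8380 × (497 − 16.8) × 19.0 / [2220 × (1 + 0.0414 × 19.0)] = 4.01×10^7 / 3966 = 10101 m³.
θ_c = V·X/(Q_w·X_r) when wasting from the recycle, so Q_w = V·X/(θ_c·X_r) = 10101 × 2220 / (19.0 × 6770) = 174.3 m³/d.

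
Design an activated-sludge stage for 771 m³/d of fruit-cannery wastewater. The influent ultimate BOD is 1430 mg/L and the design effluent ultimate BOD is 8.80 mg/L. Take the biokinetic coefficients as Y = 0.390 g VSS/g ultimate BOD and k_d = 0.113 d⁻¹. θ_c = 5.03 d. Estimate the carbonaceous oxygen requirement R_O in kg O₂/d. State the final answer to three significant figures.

R_O ≈ 709 kg O₂/d

The observed yield is Y_obs = Y/(1 + k_d·θ_c) = 0.390 / (1 + 0.113 × 5.03) = 0.390 / 1.568 = 0.2487 g VSS per g ultimate BOD removed.
Mass of ultimate BOD removed per day: Q(S₀ − S) = 771 × 1421 g/m³ = 1096 kg/d.
P_X = Y_obs·Q·(S₀ − S) = 0.2487 × 1096 = 272.5 kg VSS/d.
Carbonaceous O₂ demand = substrate oxidised − cell-mass equivalent = 1096 − 1.42 × 272.5 = 708.8 kg O₂/d.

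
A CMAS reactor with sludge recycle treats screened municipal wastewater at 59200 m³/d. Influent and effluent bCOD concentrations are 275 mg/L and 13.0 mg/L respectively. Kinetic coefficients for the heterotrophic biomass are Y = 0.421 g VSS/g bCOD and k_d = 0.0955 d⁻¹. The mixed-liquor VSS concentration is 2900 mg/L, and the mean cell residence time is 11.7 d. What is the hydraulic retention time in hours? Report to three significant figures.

Rearranging the biomass balance for a CMAS with decay, V = Y·Q·ΔS·θ_c / [X·(1+k_d θ_c)] = 0.421 × 59200 × (275 − 13.0) × 11.7 / [2900 × (1 + 0.0955 × 11.7)] = 7.64×10^7 / 6140 = 12442 m³.
HRT = V/Q = 12442 m³ / 59200 m³·d⁻¹ = 0.2102 d × 24 = 5.044 h.

τ ≈ 5.04 h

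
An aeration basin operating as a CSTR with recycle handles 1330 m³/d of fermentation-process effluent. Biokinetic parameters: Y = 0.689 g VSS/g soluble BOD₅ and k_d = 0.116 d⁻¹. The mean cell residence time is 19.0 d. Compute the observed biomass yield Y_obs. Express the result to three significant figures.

Y_obs ≈ 0.215 g VSS/g soluble BOD₅

Y_obs = Y / (1 + k_d θ_c) = 0.689 / (1 + 0.116 × 19.0) = 0.689 / 3.204 = 0.2150.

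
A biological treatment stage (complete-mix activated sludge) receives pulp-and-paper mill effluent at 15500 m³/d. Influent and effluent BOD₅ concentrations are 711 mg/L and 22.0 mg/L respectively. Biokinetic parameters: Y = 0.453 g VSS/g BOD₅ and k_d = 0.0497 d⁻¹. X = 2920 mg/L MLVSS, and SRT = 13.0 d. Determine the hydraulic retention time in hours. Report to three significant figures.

τ ≈ 20.3 h

Rearranging the biomass balance for a CMAS with decay, V = Y·Q·ΔS·θ_c / [X·(1+k_d θ_c)] = 0.453 × 15500 × (711 − 22.0) × 13.0 / [2920 × (1 + 0.0497 × 13.0)] = 6.29×10^7 / 4807 = 13084 m³.
HRT = V/Q = 13084 m³ / 15500 m³·d⁻¹ = 0.8442 d × 24 = 20.26 h.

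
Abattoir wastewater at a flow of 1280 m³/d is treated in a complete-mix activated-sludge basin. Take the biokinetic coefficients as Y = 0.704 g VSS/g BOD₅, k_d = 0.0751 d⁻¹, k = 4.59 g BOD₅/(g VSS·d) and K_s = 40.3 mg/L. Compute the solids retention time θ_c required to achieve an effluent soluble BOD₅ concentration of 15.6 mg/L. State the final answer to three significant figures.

Specific growth rate at S = 15.6 mg/L: μ = YkS/(K_s+S) = 0.704·4.59·15.6/(40.3+15.6) = 0.9018 d⁻¹.
θ_c = 1/(μ − k_d) = 1/(0.9018 − 0.0751) = 1/0.8267 = 1.210 d.

θ_c ≈ 1.21 d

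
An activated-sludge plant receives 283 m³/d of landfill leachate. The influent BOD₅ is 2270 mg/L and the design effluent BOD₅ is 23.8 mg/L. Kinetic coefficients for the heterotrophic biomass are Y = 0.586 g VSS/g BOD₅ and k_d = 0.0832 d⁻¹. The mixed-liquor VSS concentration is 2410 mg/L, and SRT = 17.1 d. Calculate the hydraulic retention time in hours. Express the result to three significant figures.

Steady-state biomass mass balance: V·X·(1 + k_d·θ_c) = Y·Q·(S₀ − S)·θ_c, so V = 0.586 × 283 × (2270 − 23.8) × 17.1 / [2410 × (1 + 0.0832 × 17.1)] = 6.37×10^6 / 5839 = 1091 m³.
τ = V/Q = 1091/283 = 3.855 d, or 92.52 h.

τ ≈ 92.5 h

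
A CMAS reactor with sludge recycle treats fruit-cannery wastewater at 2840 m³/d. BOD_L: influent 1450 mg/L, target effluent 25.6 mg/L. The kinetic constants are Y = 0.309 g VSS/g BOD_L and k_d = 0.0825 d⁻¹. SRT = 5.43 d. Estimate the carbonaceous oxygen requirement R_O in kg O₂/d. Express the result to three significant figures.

R_O ≈ 2820 kg O₂/d

Y_obs = Y / (1 + k_d θ_c) = 0.309 / (1 + 0.0825 × 5.43) = 0.309 / 1.448 = 0.2134.
Substrate removed = Q·(S₀ − S) = 2840 m³/d × (1450 − 25.6) g/m³ = 4.05×10^6 g/d = 4045 kg/d.
Biomass synthesised: P_X = Y_obs × 4045 = 863.3 kg VSS/d.
R_O = Q·ΔS − 1.42 P_X = 4045 − 1226 = 2819 kg O₂/d.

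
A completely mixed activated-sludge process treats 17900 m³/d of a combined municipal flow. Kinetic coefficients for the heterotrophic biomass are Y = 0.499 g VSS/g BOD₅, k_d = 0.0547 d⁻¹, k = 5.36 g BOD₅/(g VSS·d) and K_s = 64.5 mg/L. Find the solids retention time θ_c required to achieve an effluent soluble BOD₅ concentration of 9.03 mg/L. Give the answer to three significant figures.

At the target effluent, Y k S/(K_s+S) = 0.499×5.36×9.03/73.53 = 0.3285 d⁻¹.
θ_c = 1/(μ − k_d) = 1/(0.3285 − 0.0547) = 1/0.2738 = 3.653 d.

θ_c ≈ 3.65 d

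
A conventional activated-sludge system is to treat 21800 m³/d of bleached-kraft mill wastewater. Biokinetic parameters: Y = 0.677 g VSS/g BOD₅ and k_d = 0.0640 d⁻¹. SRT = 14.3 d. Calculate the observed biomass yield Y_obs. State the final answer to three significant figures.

Y_obs = Y / (1 + k_d θ_c) = 0.677 / (1 + 0.0640 × 14.3) = 0.677 / 1.915 = 0.3535.

Y_obs ≈ 0.353 g VSS/g BOD₅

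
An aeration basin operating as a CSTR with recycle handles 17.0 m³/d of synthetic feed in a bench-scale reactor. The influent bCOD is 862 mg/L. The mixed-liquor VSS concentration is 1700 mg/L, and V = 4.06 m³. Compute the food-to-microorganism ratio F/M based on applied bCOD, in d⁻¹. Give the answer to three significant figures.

F/M ≈ 2.12 d⁻¹

F/M = Q·S₀ / (V·X) = 17.0 × 862 / (4.060 × 1700) = 2.123 g bCOD·(g VSS·d)⁻¹.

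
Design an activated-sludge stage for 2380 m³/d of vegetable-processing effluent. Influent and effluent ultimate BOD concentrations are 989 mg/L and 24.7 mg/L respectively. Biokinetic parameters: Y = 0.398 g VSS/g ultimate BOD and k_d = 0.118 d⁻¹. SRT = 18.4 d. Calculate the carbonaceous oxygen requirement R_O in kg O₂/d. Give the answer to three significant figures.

Y_obs = Y / (1 + k_d θ_c) = 0.398 / (1 + 0.118 × 18.4) = 0.398 / 3.171 = 0.1255.
Substrate removed = Q·(S₀ − S) = 2380 m³/d × (989 − 24.7) g/m³ = 2.3×10^6 g/d = 2295 kg/d.
Net sludge production P_X = 0.1255 × 2295 = 288.0 kg VSS/d.
R_O = Q·ΔS − 1.42 P_X = 2295 − 409.0 = 1886 kg O₂/d.

R_O ≈ 1890 kg O₂/d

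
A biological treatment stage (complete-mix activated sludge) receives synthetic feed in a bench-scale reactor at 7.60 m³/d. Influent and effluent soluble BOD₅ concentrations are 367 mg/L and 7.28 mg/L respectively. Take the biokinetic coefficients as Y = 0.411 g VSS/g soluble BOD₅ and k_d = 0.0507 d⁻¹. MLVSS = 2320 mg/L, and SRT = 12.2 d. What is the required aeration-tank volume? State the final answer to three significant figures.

V ≈ 3.65 m³

From the SRT design equation V = Y Q (S₀−S) θ_c / [X (1 + k_d θ_c)] = 0.411 × 7.60 × (367 − 7.28) × 12.2 / [2320 × (1 + 0.0507 × 12.2)] = 1.37×10^4 / 3755 = 3.651 m³.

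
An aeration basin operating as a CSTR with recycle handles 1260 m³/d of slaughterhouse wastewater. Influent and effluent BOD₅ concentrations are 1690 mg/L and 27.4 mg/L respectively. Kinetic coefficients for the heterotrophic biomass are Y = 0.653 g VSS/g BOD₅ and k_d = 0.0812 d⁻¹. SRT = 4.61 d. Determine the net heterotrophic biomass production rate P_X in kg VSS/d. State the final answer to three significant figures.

The observed yield is Y_obs = Y/(1 + k_d·θ_c) = 0.653 / (1 + 0.0812 × 4.61) = 0.653 / 1.374 = 0.4751 g VSS per g BOD₅ removed.
Substrate removed = Q·(S₀ − S) = 1260 m³/d × (1690 − 27.4) g/m³ = 2.09×10^6 g/d = 2095 kg/d.
Biomass produced: P_X = Y_obs·Q·ΔS = 0.4751 × 2095 ≈ 995.4 kg VSS/d.

P_X ≈ 995 kg VSS/d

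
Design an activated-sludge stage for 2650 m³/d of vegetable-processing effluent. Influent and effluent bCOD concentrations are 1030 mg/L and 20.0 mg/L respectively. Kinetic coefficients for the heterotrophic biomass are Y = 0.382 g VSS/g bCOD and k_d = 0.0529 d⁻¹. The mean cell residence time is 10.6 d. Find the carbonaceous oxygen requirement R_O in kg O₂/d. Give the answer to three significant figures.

R_O ≈ 1750 kg O₂/d

Y_obs = Y / (1 + k_d θ_c) = 0.382 / (1 + 0.0529 × 10.6) = 0.382 / 1.561 = 0.2448.
ΔS = 1030 − 20.0 = 1010 mg/L, so the substrate removal rate is 2650 × 1010/1000 = 2676 kg bCOD/d.
P_X = Y_obs·Q·(S₀ − S) = 0.2448 × 2676 = 655.1 kg VSS/d.
R_O = Q·(S₀ − S) − 1.42·P_X = 2676 − 1.42 × 655.1 = 1746 kg O₂/d.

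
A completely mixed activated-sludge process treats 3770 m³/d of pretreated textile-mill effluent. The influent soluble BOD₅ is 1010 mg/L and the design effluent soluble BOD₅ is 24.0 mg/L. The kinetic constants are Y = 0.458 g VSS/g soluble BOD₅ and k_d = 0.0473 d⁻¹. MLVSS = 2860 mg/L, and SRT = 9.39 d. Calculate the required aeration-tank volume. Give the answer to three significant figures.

From the SRT design equation V = Y Q (S₀−S) θ_c / [X (1 + k_d θ_c)] = 0.458 × 3770 × (1010 − 24.0) × 9.39 / [2860 × (1 + 0.0473 × 9.39)] = 1.6×10^7 / 4130 = 3871 m³.

V ≈ 3870 m³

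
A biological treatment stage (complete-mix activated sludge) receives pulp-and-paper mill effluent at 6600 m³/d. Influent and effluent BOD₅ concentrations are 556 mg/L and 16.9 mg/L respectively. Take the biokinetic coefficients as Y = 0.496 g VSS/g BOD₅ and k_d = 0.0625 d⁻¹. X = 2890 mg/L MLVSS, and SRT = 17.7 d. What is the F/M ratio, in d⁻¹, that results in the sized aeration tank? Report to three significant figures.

Rearranging the biomass balance for a CMAS with decay, V = Y·Q·ΔS·θ_c / [X·(1+k_d θ_c)] = 0.496 × 6600 × (556 − 16.9) × 17.7 / [2890 × (1 + 0.0625 × 17.7)] = 3.12×10^7 / 6087 = 5132 m³.
F/M = Q·S₀ / (V·X) = 6600 × 556 / (5132 × 2890) = 0.2474 g BOD₅·(g VSS·d)⁻¹.

F/M ≈ 0.247 d⁻¹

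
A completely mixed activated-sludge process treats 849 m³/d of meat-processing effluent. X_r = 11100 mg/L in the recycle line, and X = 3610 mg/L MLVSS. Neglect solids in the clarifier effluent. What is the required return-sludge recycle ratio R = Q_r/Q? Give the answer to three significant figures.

R ≈ 0.482

Mass balance around the secondary clarifier (neglecting effluent solids): R = X / (X_r − X) = 3610 / (11100 − 3610) = 0.4820.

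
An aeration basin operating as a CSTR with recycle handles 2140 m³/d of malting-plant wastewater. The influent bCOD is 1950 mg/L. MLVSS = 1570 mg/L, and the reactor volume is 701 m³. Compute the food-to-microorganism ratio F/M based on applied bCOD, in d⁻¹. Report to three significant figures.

Food-to-microorganism ratio F/M = Q S₀ / (V X) = 2140 × 1950 / (701.0 × 1570) = 3.792 d⁻¹.

F/M ≈ 3.79 d⁻¹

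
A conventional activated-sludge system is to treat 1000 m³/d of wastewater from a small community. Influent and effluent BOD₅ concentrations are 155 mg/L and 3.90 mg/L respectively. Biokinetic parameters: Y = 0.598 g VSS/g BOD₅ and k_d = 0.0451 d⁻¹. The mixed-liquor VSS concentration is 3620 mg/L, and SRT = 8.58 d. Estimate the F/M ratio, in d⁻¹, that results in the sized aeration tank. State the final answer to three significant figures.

F/M ≈ 0.277 d⁻¹

Steady-state biomass mass balance: V·X·(1 + k_d·θ_c) = Y·Q·(S₀ − S)·θ_c, so V = 0.598 × 1000 × (155 − 3.90) × 8.58 / [3620 × (1 + 0.0451 × 8.58)] = 7.75×10^5 / 5021 = 154.4 m³.
Food-to-microorganism ratio F/M = Q S₀ / (V X) = 1000 × 155 / (154.4 × 3620) = 0.2773 d⁻¹.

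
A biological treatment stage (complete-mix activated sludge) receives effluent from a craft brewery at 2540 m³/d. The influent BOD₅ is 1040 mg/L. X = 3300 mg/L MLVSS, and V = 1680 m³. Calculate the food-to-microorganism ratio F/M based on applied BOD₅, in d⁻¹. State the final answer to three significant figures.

F/M ≈ 0.476 d⁻¹

F/M = applied load / biomass = Q·S₀/(V·X) = 2540 × 1040 / (1680 × 3300) = 0.4765 d⁻¹.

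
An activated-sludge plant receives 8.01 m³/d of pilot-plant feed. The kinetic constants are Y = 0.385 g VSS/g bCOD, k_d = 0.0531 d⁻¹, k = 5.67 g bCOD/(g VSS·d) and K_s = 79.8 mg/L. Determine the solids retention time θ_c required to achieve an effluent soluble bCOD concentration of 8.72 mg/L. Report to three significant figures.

θ_c ≈ 6.18 d

Specific growth rate at S = 8.72 mg/L: μ = YkS/(K_s+S) = 0.385·5.67·8.72/(79.8+8.72) = 0.2150 d⁻¹.
Then 1/θ_c = μ − k_d = 0.2150 − 0.0531 = 0.1619 d⁻¹, giving θ_c = 6.175 d.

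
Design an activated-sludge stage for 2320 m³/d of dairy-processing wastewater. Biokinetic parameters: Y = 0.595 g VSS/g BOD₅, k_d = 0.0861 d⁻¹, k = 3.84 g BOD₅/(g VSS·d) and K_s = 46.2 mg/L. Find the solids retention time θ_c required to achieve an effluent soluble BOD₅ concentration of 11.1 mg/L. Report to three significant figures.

From 1/θ_c = Y·k·S/(K_s + S) − k_d: Y·k·S/(K_s+S) = 0.595 × 3.84 × 11.1 / (46.2 + 11.1) = 0.4426 d⁻¹.
1/θ_c = 0.4426 − 0.0861 = 0.3565 d⁻¹, so θ_c = 2.805 d.

θ_c ≈ 2.81 d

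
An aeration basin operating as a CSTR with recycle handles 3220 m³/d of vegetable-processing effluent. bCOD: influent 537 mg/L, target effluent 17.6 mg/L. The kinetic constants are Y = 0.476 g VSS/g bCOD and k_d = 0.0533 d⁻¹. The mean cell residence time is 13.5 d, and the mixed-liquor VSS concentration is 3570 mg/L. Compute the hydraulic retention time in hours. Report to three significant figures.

τ ≈ 13.0 h

From the SRT design equation V = Y Q (S₀−S) θ_c / [X (1 + k_d θ_c)] = 0.476 × 3220 × (537 − 17.6) × 13.5 / [3570 × (1 + 0.0533 × 13.5)] = 1.07×10^7 / 6139 = 1751 m³.
Hydraulic retention time τ = V/Q = 1751 / 3220 = 0.5437 d = 13.05 h.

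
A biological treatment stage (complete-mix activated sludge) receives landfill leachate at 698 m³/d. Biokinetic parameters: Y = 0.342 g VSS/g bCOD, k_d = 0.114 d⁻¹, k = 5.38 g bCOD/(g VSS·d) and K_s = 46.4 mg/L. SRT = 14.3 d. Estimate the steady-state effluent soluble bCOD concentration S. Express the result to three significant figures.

S ≈ 5.15 mg/L

Effluent substrate depends only on kinetics and SRT: S = K_s(1 + k_d θ_c) / [θ_c(Yk − k_d) − 1] = 46.4 × (1 + 0.114 × 14.3) / [14.3 × (0.342 × 5.38 − 0.114) − 1] = 122.0 / 23.68 = 5.154 mg/L.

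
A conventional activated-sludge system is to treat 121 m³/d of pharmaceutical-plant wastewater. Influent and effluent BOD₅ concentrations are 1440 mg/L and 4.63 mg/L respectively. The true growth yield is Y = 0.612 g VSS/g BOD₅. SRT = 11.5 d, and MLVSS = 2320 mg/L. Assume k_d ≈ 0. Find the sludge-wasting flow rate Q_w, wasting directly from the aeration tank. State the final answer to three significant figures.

Q_w ≈ 45.8 m³/d

Biomass mass balance (decay neglected): V·X = Y·Q·(S₀ − S)·θ_c, so V = 0.612 × 121 × (1440 − 4.63) × 11.5 / 2320 = 526.9 m³.
For wasting at MLVSS concentration, Q_w = V/θ_c = 526.9/11.5 = 45.82 m³/d.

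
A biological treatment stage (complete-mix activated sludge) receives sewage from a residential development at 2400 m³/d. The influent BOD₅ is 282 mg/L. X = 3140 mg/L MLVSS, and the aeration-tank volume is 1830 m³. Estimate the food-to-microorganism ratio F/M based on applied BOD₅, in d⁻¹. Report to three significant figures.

F/M = Q·S₀ / (V·X) = 2400 × 282 / (1830 × 3140) = 0.1178 g BOD₅·(g VSS·d)⁻¹.

F/M ≈ 0.118 d⁻¹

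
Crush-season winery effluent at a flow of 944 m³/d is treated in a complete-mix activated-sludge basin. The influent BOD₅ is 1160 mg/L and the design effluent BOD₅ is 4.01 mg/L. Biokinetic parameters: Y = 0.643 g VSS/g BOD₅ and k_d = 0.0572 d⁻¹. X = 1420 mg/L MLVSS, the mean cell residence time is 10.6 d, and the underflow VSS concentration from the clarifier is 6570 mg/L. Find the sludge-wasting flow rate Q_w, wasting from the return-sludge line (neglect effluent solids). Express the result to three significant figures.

Rearranging the biomass balance for a CMAS with decay, V = Y·Q·ΔS·θ_c / [X·(1+k_d θ_c)] = 0.643 × 944 × (1160 − 4.01) × 10.6 / [1420 × (1 + 0.0572 × 10.6)] = 7.44×10^6 / 2281 = 3261 m³.
Wasting from the return line (neglecting effluent solids): Q_w = V·X / (θ_c·X_r) = 3261 × 1420 / (10.6 × 6570) = 66.49 m³/d.

Q_w ≈ 66.5 m³/d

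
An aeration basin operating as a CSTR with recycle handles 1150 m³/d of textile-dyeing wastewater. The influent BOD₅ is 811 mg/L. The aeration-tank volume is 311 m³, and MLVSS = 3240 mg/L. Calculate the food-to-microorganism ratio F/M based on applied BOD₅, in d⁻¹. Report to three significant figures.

F/M ≈ 0.926 d⁻¹

F/M = applied load / biomass = Q·S₀/(V·X) = 1150 × 811 / (311.0 × 3240) = 0.9256 d⁻¹.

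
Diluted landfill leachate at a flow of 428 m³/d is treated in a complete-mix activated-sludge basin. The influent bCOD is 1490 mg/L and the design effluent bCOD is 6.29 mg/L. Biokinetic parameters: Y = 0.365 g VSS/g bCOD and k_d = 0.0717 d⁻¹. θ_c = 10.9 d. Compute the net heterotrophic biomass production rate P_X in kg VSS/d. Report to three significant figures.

P_X ≈ 130 kg VSS/d

Y_obs = Y / (1 + k_d θ_c) = 0.365 / (1 + 0.0717 × 10.9) = 0.365 / 1.782 = 0.2049.
Mass of bCOD removed per day: Q(S₀ − S) = 428 × 1484 g/m³ = 635.0 kg/d.
So the net sludge growth is P_X = 0.2049 × 635.0 = 130.1 kg VSS/d.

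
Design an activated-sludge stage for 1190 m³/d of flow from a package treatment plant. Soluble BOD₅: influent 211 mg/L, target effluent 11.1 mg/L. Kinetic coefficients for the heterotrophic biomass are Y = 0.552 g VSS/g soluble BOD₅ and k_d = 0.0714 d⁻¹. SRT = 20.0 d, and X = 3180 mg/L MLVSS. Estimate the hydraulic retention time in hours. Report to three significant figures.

τ ≈ 6.86 h

Steady-state biomass mass balance: V·X·(1 + k_d·θ_c) = Y·Q·(S₀ − S)·θ_c, so V = 0.552 × 1190 × (211 − 11.1) × 20.0 / [3180 × (1 + 0.0714 × 20.0)] = 2.63×10^6 / 7721 = 340.1 m³.
τ = V/Q = 340.1/1190 = 0.2858 d, or 6.860 h.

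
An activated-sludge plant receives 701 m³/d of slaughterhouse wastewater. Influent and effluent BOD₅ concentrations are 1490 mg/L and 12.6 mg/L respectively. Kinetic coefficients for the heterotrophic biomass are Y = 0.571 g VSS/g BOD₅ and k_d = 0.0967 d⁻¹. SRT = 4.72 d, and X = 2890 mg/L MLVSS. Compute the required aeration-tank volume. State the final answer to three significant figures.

V ≈ 663 m³

Steady-state biomass mass balance: V·X·(1 + k_d·θ_c) = Y·Q·(S₀ − S)·θ_c, so V = 0.571 × 701 × (1490 − 12.6) × 4.72 / [2890 × (1 + 0.0967 × 4.72)] = 2.79×10^6 / 4209 = 663.1 m³.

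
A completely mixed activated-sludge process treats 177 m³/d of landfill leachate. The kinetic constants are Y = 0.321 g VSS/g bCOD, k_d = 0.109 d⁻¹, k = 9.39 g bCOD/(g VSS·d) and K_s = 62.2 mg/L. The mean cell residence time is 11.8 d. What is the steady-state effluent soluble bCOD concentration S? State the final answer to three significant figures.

For a completely mixed reactor with recycle the Lawrence–McCarty relation gives S = K_s·(1 + k_d·θ_c) / [θ_c·(Y·k − k_d) − 1] = 62.2 × (1 + 0.109 × 11.8) / [11.8 × (0.321 × 9.39 − 0.109) − 1] = 142.2 / 33.28 = 4.273 mg/L.

S ≈ 4.27 mg/L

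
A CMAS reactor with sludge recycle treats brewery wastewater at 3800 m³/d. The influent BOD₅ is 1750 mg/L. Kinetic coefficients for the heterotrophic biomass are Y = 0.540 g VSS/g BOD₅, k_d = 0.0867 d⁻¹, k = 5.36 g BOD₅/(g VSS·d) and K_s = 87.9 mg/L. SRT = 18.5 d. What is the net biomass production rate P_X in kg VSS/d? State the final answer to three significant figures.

Effluent substrate depends only on kinetics and SRT: S = K_s(1 + k_d θ_c) / [θ_c(Yk − k_d) − 1] = 87.9 × (1 + 0.0867 × 18.5) / [18.5 × (0.540 × 5.36 − 0.0867) − 1] = 228.9 / 50.94 = 4.493 mg/L.
The observed yield is Y_obs = Y/(1 + k_d·θ_c) = 0.540 / (1 + 0.0867 × 18.5) = 0.540 / 2.604 = 0.2074 g VSS per g BOD₅ removed.
Substrate removed = Q·(S₀ − S) = 3800 m³/d × (1750 − 4.49) g/m³ = 6.63×10^6 g/d = 6633 kg/d.
So the net sludge growth is P_X = 0.2074 × 6633 = 1376 kg VSS/d.

P_X ≈ 1380 kg VSS/d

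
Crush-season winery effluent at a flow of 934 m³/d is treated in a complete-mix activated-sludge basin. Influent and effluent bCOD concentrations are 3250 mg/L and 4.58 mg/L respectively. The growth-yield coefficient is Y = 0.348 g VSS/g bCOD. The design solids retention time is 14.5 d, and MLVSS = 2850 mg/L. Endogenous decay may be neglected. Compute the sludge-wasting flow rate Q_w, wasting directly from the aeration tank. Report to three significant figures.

Q_w ≈ 370 m³/d

With k_d = 0 the design equation reduces to V = Y Q (S₀−S) θ_c / X = 0.348 × 934 × (3250 − 4.58) × 14.5 / 2850 = 5367 m³.
Wasting from the aeration tank: Q_w = V / θ_c = 5367 / 14.5 = 370.1 m³/d.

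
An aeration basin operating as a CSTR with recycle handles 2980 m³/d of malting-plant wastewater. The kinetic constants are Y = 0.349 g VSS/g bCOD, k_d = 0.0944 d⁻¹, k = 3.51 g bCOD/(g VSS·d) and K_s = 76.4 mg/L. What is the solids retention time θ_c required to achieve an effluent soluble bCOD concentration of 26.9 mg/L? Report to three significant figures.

Specific growth rate at S = 26.9 mg/L: μ = YkS/(K_s+S) = 0.349·3.51·26.9/(76.4+26.9) = 0.3190 d⁻¹.
1/θ_c = 0.3190 − 0.0944 = 0.2246 d⁻¹, so θ_c = 4.452 d.

θ_c ≈ 4.45 d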